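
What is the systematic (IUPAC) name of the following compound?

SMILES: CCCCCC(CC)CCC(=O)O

The longest carbon chain that includes the –COOH group has 9 carbons, so the parent hydride is nonane.
A carboxylic acid (terminal –COOH) is the principal characteristic group, giving the suffix -oic acid.
Number the chain so that the carboxylic acid carbon is C-1 by definition.
That gives an ethyl group at C-4.
Assembling the pieces gives 4-ethylnonanoic acid.

4-ethylnonanoic acid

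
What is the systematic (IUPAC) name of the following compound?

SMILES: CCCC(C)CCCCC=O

Counting along the main chain through the –CHO group gives 9 carbons: the parent is nonane.
An aldehyde (terminal –CHO) is the principal characteristic group, giving the suffix -al.
Choose the numbering such that the aldehyde carbon is C-1 by definition.
This places a methyl group at C-6.
Assembling the pieces gives 6-methylnonanal.

6-methylnonanal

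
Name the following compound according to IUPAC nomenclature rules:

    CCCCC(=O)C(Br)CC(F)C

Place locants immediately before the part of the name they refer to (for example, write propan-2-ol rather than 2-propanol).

4-bromo-2-fluorononan-5-one

Counting along the main chain through the carbonyl gives 9 carbons: the parent is nonane.
A ketone (C=O on an internal carbon) is the principal characteristic group, giving the suffix -one.
The numbering direction is chosen so that the substituent locant set {2,4} is lower than {6,8} at the first point of difference.
That gives the carbonyl at C-5; a bromo group at C-4; a fluoro group at C-2.
Substituent prefixes are cited in alphabetical order (multiplying prefixes like di-/tri- are ignored for ordering).
The name is 4-bromo-2-fluorononan-5-one.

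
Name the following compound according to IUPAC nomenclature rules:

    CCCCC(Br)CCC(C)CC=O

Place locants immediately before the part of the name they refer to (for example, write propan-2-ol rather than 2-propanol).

The longest chain bearing the –CHO group is 10 carbons long (decane).
The principal characteristic group is an aldehyde (terminal –CHO), named with the suffix -al.
Number the chain so that the aldehyde carbon is C-1 by definition.
This places a bromo group at C-6; a methyl group at C-3.
The substituents are ordered alphabetically, ignoring any di-/tri- multipliers.
Assembling the pieces gives 6-bromo-3-methyldecanal.

6-bromo-3-methyldecanal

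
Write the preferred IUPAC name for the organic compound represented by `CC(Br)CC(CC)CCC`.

2-bromo-4-ethylheptane

The longest continuous carbon chain has 7 atoms, so the parent hydride is heptane.
The numbering direction is chosen so that the substituent locant set {2,4} is lower than {4,6} at the first point of difference.
This places a bromo group at C-2; an ethyl group at C-4.
The substituents are ordered alphabetically, ignoring any di-/tri- multipliers.
Putting it together: 2-bromo-4-ethylheptane.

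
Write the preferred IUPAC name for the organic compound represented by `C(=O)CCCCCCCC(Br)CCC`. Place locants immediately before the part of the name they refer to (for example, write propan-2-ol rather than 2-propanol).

The longest chain bearing the –CHO group is 12 carbons long (dodecane).
An aldehyde (terminal –CHO) is the principal characteristic group, giving the suffix -al.
Choose the numbering such that the aldehyde carbon is C-1 by definition.
That gives a bromo group at C-9.
Putting it together: 9-bromododecanal.

9-bromododecanal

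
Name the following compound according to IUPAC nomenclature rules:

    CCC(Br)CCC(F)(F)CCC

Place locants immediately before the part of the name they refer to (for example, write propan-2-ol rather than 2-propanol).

3-bromo-6,6-difluorononane

The parent chain contains 9 carbons (nonane).
Number the chain so that the substituent locant set {3,6,6} is lower than {4,4,7} at the first point of difference.
This places a bromo group at C-3; two fluoro groups at C-6.
The substituents are ordered alphabetically, ignoring any di-/tri- multipliers.
Assembling the pieces gives 3-bromo-6,6-difluorononane.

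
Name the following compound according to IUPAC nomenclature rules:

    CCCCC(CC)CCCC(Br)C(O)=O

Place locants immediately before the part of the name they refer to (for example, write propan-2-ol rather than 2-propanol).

2-bromo-6-ethyldecanoic acid

Counting along the main chain through the –COOH group gives 10 carbons: the parent is decane.
A carboxylic acid (terminal –COOH) is the principal characteristic group, giving the suffix -oic acid.
The numbering direction is chosen so that the carboxylic acid carbon is C-1 by definition.
This places a bromo group at C-2; an ethyl group at C-6.
Prefixes are listed alphabetically: bromo, ethyl.
Putting it together: 2-bromo-6-ethyldecanoic acid.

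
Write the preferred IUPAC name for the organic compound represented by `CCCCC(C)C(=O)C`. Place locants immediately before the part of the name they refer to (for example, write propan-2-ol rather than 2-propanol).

3-methylheptan-2-one

Counting along the main chain through the carbonyl gives 7 carbons: the parent is heptane.
A ketone (C=O on an internal carbon) is the principal characteristic group, giving the suffix -one.
The numbering direction is chosen so that numbering from this end puts the carbonyl group at C-2 rather than C-6.
This places the carbonyl at C-2; a methyl group at C-3.
The name is 3-methylheptan-2-one.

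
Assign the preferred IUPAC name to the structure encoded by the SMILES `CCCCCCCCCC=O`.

Counting along the main chain through the –CHO group gives 10 carbons: the parent is decane.
The principal characteristic group is an aldehyde (terminal –CHO), named with the suffix -al.
Number the chain so that the aldehyde carbon is C-1 by definition.
Assembling the pieces gives decanal.

decanal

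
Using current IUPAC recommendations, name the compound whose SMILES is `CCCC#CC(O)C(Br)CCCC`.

7-bromoundec-4-yn-6-ol

The longest carbon chain that includes the –OH group and the multiple bond has 11 carbons, so the parent hydride is undecane.
The principal characteristic group is an alcohol (–OH), named with the suffix -ol.
There is one C≡C triple bond, indicated by the ending -yne.
Number the chain so that numbering from this end puts the triple bond at C-4 rather than C-7.
That gives the hydroxyl at C-6; the triple bond between C-4 and C-5; a bromo group at C-7.
Assembling the pieces gives 7-bromoundec-4-yn-6-ol.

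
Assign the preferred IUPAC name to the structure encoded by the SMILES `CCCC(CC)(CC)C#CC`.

Counting along the main chain through the multiple bond gives 7 carbons: the parent is heptane.
The chain contains a C≡C triple bond, so the unsaturation ending is -yne.
Number the chain so that numbering from this end puts the triple bond at C-2 rather than C-5.
With this numbering: the triple bond between C-2 and C-3; two ethyl groups at C-4.
Assembling the pieces gives 4,4-diethylhept-2-yne.

4,4-diethylhept-2-yne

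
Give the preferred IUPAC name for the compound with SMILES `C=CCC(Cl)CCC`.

4-chlorohept-1-ene

The longest carbon chain that includes the multiple bond has 7 carbons, so the parent hydride is heptane.
There is one C=C double bond, indicated by the ending -ene.
The numbering direction is chosen so that numbering from this end puts the double bond at C-1 rather than C-6.
This places the double bond between C-1 and C-2; a chloro group at C-4.
The name is 4-chlorohept-1-ene.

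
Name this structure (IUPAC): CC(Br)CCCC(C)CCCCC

The parent chain contains 11 carbons (undecane).
The numbering direction is chosen so that the substituent locant set {2,6} is lower than {6,10} at the first point of difference.
This places a bromo group at C-2; a methyl group at C-6.
Substituent prefixes are cited in alphabetical order (multiplying prefixes like di-/tri- are ignored for ordering).
Assembling the pieces gives 2-bromo-6-methylundecane.

2-bromo-6-methylundecane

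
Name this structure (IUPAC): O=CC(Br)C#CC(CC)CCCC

The longest carbon chain that includes the –CHO group and the multiple bond has 9 carbons, so the parent hydride is nonane.
The principal characteristic group is an aldehyde (terminal –CHO), named with the suffix -al.
The chain contains a C≡C triple bond, so the unsaturation ending is -yne.
Choose the numbering such that the aldehyde carbon is C-1 by definition.
With this numbering: the triple bond between C-3 and C-4; a bromo group at C-2; an ethyl group at C-5.
Substituent prefixes are cited in alphabetical order (multiplying prefixes like di-/tri- are ignored for ordering).
The name is 2-bromo-5-ethylnon-3-ynal.

2-bromo-5-ethylnon-3-ynal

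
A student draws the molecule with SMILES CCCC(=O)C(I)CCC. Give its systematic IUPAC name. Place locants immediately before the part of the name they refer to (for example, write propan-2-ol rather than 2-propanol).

Counting along the main chain through the carbonyl gives 8 carbons: the parent is octane.
The principal characteristic group is a ketone (C=O on an internal carbon), named with the suffix -one.
The numbering direction is chosen so that numbering from this end puts the carbonyl group at C-4 rather than C-5.
With this numbering: the carbonyl at C-4; an iodo group at C-5.
Assembling the pieces gives 5-iodooctan-4-one.

5-iodooctan-4-one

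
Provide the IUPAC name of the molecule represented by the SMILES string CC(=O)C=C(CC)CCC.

The longest carbon chain that includes the carbonyl and the multiple bond has 7 carbons, so the parent hydride is heptane.
The principal characteristic group is a ketone (C=O on an internal carbon), named with the suffix -one.
There is one C=C double bond, indicated by the ending -ene.
Number the chain so that numbering from this end puts the carbonyl group at C-2 rather than C-6.
That gives the carbonyl at C-2; the double bond between C-3 and C-4; an ethyl group at C-4.
Putting it together: 4-ethylhept-3-en-2-one.

4-ethylhept-3-en-2-one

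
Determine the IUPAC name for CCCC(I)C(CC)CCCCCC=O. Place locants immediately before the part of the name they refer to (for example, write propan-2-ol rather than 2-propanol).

7-ethyl-8-iodoundecanal

The longest chain bearing the –CHO group is 11 carbons long (undecane).
The principal characteristic group is an aldehyde (terminal –CHO), named with the suffix -al.
The numbering direction is chosen so that the aldehyde carbon is C-1 by definition.
This places an ethyl group at C-7; an iodo group at C-8.
The substituents are ordered alphabetically, ignoring any di-/tri- multipliers.
The name is 7-ethyl-8-iodoundecanal.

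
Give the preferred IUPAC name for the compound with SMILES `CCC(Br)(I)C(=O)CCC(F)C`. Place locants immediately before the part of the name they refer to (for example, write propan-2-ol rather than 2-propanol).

The longest chain bearing the carbonyl is 8 carbons long (octane).
The highest-priority functional group is a ketone (C=O on an internal carbon), so the name ends in -one.
Choose the numbering such that numbering from this end puts the carbonyl group at C-4 rather than C-5.
This places the carbonyl at C-4; a bromo group at C-3; a fluoro group at C-7; an iodo group at C-3.
The substituents are ordered alphabetically, ignoring any di-/tri- multipliers.
Putting it together: 3-bromo-7-fluoro-3-iodooctan-4-one.

3-bromo-7-fluoro-3-iodooctan-4-one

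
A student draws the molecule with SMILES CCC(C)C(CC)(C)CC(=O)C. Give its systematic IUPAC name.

4-ethyl-4,5-dimethylheptan-2-one

The longest chain bearing the carbonyl is 7 carbons long (heptane).
The highest-priority functional group is a ketone (C=O on an internal carbon), so the name ends in -one.
Choose the numbering such that numbering from this end puts the carbonyl group at C-2 rather than C-6.
That gives the carbonyl at C-2; an ethyl group at C-4; methyl groups at C-4 and C-5.
Substituent prefixes are cited in alphabetical order (multiplying prefixes like di-/tri- are ignored for ordering).
The name is 4-ethyl-4,5-dimethylheptan-2-one.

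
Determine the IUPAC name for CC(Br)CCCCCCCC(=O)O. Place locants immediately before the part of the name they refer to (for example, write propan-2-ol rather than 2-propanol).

Counting along the main chain through the –COOH group gives 10 carbons: the parent is decane.
The principal characteristic group is a carboxylic acid (terminal –COOH), named with the suffix -oic acid.
Number the chain so that the carboxylic acid carbon is C-1 by definition.
With this numbering: a bromo group at C-9.
Assembling the pieces gives 9-bromodecanoic acid.

9-bromodecanoic acid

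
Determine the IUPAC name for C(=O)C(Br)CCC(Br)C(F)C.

2,5-dibromo-6-fluoroheptanal

The longest chain bearing the –CHO group is 7 carbons long (heptane).
An aldehyde (terminal –CHO) is the principal characteristic group, giving the suffix -al.
The numbering direction is chosen so that the aldehyde carbon is C-1 by definition.
This places bromo groups at C-2 and C-5; a fluoro group at C-6.
Substituent prefixes are cited in alphabetical order (multiplying prefixes like di-/tri- are ignored for ordering).
Putting it together: 2,5-dibromo-6-fluoroheptanal.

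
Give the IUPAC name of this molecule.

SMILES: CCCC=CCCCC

Counting along the main chain through the multiple bond gives 9 carbons: the parent is nonane.
The chain contains a C=C double bond, so the unsaturation ending is -ene.
Choose the numbering such that numbering from this end puts the double bond at C-4 rather than C-5.
That gives the double bond between C-4 and C-5.
Assembling the pieces gives non-4-ene.

non-4-ene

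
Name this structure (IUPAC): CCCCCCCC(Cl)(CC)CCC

4-chloro-4-ethylundecane

The longest carbon chain is 11 atoms: the parent is undecane.
Number the chain so that the substituent locant set {4,4} is lower than {8,8} at the first point of difference.
With this numbering: a chloro group at C-4; an ethyl group at C-4.
The substituents are ordered alphabetically, ignoring any di-/tri- multipliers.
Putting it together: 4-chloro-4-ethylundecane.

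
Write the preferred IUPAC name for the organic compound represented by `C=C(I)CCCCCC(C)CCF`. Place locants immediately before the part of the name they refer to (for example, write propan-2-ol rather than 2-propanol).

10-fluoro-2-iodo-8-methyldec-1-ene

The longest carbon chain that includes the multiple bond has 10 carbons, so the parent hydride is decane.
A C=C double bond in the chain gives the infix -ene-.
Choose the numbering such that numbering from this end puts the double bond at C-1 rather than C-9.
With this numbering: the double bond between C-1 and C-2; a fluoro group at C-10; an iodo group at C-2; a methyl group at C-8.
The substituents are ordered alphabetically, ignoring any di-/tri- multipliers.
The name is 10-fluoro-2-iodo-8-methyldec-1-ene.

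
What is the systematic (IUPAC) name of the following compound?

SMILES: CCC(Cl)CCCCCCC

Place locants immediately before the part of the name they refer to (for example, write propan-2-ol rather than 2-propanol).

3-chlorodecane

The longest continuous carbon chain has 10 atoms, so the parent hydride is decane.
The numbering direction is chosen so that the substituent locant set {3} is lower than {8} at the first point of difference.
That gives a chloro group at C-3.
The name is 3-chlorodecane.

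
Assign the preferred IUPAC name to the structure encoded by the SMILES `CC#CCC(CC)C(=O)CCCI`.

5-ethyl-1-iodonon-7-yn-4-one

Counting along the main chain through the carbonyl and the multiple bond gives 9 carbons: the parent is nonane.
The principal characteristic group is a ketone (C=O on an internal carbon), named with the suffix -one.
A C≡C triple bond in the chain gives the infix -yne-.
Number the chain so that numbering from this end puts the carbonyl group at C-4 rather than C-6.
With this numbering: the carbonyl at C-4; the triple bond between C-7 and C-8; an ethyl group at C-5; an iodo group at C-1.
Prefixes are listed alphabetically: ethyl, iodo.
Assembling the pieces gives 5-ethyl-1-iodonon-7-yn-4-one.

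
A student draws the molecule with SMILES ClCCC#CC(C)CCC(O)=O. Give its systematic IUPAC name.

8-chloro-4-methyloct-5-ynoic acid

Counting along the main chain through the –COOH group and the multiple bond gives 8 carbons: the parent is octane.
The highest-priority functional group is a carboxylic acid (terminal –COOH), so the name ends in -oic acid.
A C≡C triple bond in the chain gives the infix -yne-.
Number the chain so that the carboxylic acid carbon is C-1 by definition.
With this numbering: the triple bond between C-5 and C-6; a chloro group at C-8; a methyl group at C-4.
The substituents are ordered alphabetically, ignoring any di-/tri- multipliers.
Putting it together: 8-chloro-4-methyloct-5-ynoic acid.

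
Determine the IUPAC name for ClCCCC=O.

The longest carbon chain that includes the –CHO group has 4 carbons, so the parent hydride is butane.
The highest-priority functional group is an aldehyde (terminal –CHO), so the name ends in -al.
The numbering direction is chosen so that the aldehyde carbon is C-1 by definition.
With this numbering: a chloro group at C-4.
Assembling the pieces gives 4-chlorobutanal.

4-chlorobutanal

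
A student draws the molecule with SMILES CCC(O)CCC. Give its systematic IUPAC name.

hexan-3-ol

The longest carbon chain that includes the –OH group has 6 carbons, so the parent hydride is hexane.
An alcohol (–OH) is the principal characteristic group, giving the suffix -ol.
Number the chain so that numbering from this end puts the hydroxyl group at C-3 rather than C-4.
This places the hydroxyl at C-3.
Putting it together: hexan-3-ol.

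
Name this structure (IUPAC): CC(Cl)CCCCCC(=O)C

The longest chain bearing the carbonyl is 9 carbons long (nonane).
The highest-priority functional group is a ketone (C=O on an internal carbon), so the name ends in -one.
Choose the numbering such that numbering from this end puts the carbonyl group at C-2 rather than C-8.
That gives the carbonyl at C-2; a chloro group at C-8.
The name is 8-chlorononan-2-one.

8-chlorononan-2-one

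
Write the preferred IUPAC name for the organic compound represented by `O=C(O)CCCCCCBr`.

Counting along the main chain through the –COOH group gives 7 carbons: the parent is heptane.
A carboxylic acid (terminal –COOH) is the principal characteristic group, giving the suffix -oic acid.
The numbering direction is chosen so that the carboxylic acid carbon is C-1 by definition.
This places a bromo group at C-7.
The name is 7-bromoheptanoic acid.

7-bromoheptanoic acid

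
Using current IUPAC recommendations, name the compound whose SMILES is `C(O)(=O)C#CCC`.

pent-2-ynoic acid

Counting along the main chain through the –COOH group and the multiple bond gives 5 carbons: the parent is pentane.
The highest-priority functional group is a carboxylic acid (terminal –COOH), so the name ends in -oic acid.
There is one C≡C triple bond, indicated by the ending -yne.
Number the chain so that the carboxylic acid carbon is C-1 by definition.
With this numbering: the triple bond between C-2 and C-3.
Putting it together: pent-2-ynoic acid.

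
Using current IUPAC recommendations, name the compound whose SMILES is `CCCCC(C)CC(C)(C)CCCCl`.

The longest carbon chain is 10 atoms: the parent is decane.
Number the chain so that the substituent locant set {1,4,4,6} is lower than {5,7,7,10} at the first point of difference.
That gives a chloro group at C-1; methyl groups at C-4 (×2) and C-6.
Prefixes are listed alphabetically: chloro, methyl.
The name is 1-chloro-4,4,6-trimethyldecane.

1-chloro-4,4,6-trimethyldecane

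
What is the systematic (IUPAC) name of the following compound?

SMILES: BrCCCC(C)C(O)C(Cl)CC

The longest carbon chain that includes the –OH group has 8 carbons, so the parent hydride is octane.
The principal characteristic group is an alcohol (–OH), named with the suffix -ol.
Choose the numbering such that numbering from this end puts the hydroxyl group at C-4 rather than C-5.
This places the hydroxyl at C-4; a bromo group at C-8; a chloro group at C-3; a methyl group at C-5.
The substituents are ordered alphabetically, ignoring any di-/tri- multipliers.
The name is 8-bromo-3-chloro-5-methyloctan-4-ol.

8-bromo-3-chloro-5-methyloctan-4-ol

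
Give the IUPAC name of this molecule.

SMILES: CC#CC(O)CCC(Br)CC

7-bromonon-2-yn-4-ol

Counting along the main chain through the –OH group and the multiple bond gives 9 carbons: the parent is nonane.
An alcohol (–OH) is the principal characteristic group, giving the suffix -ol.
The chain contains a C≡C triple bond, so the unsaturation ending is -yne.
Choose the numbering such that numbering from this end puts the hydroxyl group at C-4 rather than C-6.
With this numbering: the hydroxyl at C-4; the triple bond between C-2 and C-3; a bromo group at C-7.
Putting it together: 7-bromonon-2-yn-4-ol.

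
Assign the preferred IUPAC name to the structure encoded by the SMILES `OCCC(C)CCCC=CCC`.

3-methyldec-7-en-1-ol

Counting along the main chain through the –OH group and the multiple bond gives 10 carbons: the parent is decane.
The highest-priority functional group is an alcohol (–OH), so the name ends in -ol.
The chain contains a C=C double bond, so the unsaturation ending is -ene.
Number the chain so that numbering from this end puts the hydroxyl group at C-1 rather than C-10.
This places the hydroxyl at C-1; the double bond between C-7 and C-8; a methyl group at C-3.
Putting it together: 3-methyldec-7-en-1-ol.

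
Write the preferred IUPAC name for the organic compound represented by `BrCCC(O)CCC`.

1-bromohexan-3-ol

Counting along the main chain through the –OH group gives 6 carbons: the parent is hexane.
The highest-priority functional group is an alcohol (–OH), so the name ends in -ol.
The numbering direction is chosen so that numbering from this end puts the hydroxyl group at C-3 rather than C-4.
That gives the hydroxyl at C-3; a bromo group at C-1.
Assembling the pieces gives 1-bromohexan-3-ol.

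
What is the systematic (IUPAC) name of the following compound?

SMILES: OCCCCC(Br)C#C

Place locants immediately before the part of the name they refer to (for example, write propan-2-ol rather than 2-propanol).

The longest chain bearing the –OH group and the multiple bond is 7 carbons long (heptane).
The highest-priority functional group is an alcohol (–OH), so the name ends in -ol.
The chain contains a C≡C triple bond, so the unsaturation ending is -yne.
The numbering direction is chosen so that numbering from this end puts the hydroxyl group at C-1 rather than C-7.
That gives the hydroxyl at C-1; the triple bond between C-6 and C-7; a bromo group at C-5.
Putting it together: 5-bromohept-6-yn-1-ol.

5-bromohept-6-yn-1-ol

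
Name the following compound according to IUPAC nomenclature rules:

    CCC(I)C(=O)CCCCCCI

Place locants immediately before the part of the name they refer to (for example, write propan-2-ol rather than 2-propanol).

The longest carbon chain that includes the carbonyl has 10 carbons, so the parent hydride is decane.
The principal characteristic group is a ketone (C=O on an internal carbon), named with the suffix -one.
Number the chain so that numbering from this end puts the carbonyl group at C-4 rather than C-7.
This places the carbonyl at C-4; iodo groups at C-3 and C-10.
The name is 3,10-diiododecan-4-one.

3,10-diiododecan-4-one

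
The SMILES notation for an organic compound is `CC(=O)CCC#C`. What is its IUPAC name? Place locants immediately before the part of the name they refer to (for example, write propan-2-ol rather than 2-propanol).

hex-5-yn-2-one

The longest chain bearing the carbonyl and the multiple bond is 6 carbons long (hexane).
The principal characteristic group is a ketone (C=O on an internal carbon), named with the suffix -one.
A C≡C triple bond in the chain gives the infix -yne-.
Number the chain so that numbering from this end puts the carbonyl group at C-2 rather than C-5.
With this numbering: the carbonyl at C-2; the triple bond between C-5 and C-6.
Putting it together: hex-5-yn-2-one.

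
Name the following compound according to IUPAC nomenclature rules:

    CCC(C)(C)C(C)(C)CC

3,3,4,4-tetramethylhexane

The longest carbon chain is 6 atoms: the parent is hexane.
Both numbering directions give the same locant set; either may be used.
With this numbering: methyl groups at C-3 (×2) and C-4 (×2).
Assembling the pieces gives 3,3,4,4-tetramethylhexane.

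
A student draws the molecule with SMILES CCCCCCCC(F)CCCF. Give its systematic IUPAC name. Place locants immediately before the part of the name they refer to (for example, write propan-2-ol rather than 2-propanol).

The longest carbon chain is 11 atoms: the parent is undecane.
The numbering direction is chosen so that the substituent locant set {1,4} is lower than {8,11} at the first point of difference.
With this numbering: fluoro groups at C-1 and C-4.
Assembling the pieces gives 1,4-difluoroundecane.

1,4-difluoroundecane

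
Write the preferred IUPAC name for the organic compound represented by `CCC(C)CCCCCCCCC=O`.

The longest carbon chain that includes the –CHO group has 12 carbons, so the parent hydride is dodecane.
The highest-priority functional group is an aldehyde (terminal –CHO), so the name ends in -al.
Choose the numbering such that the aldehyde carbon is C-1 by definition.
That gives a methyl group at C-10.
Assembling the pieces gives 10-methyldodecanal.

10-methyldodecanal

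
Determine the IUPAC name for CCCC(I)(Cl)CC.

3-chloro-3-iodohexane

The longest continuous carbon chain has 6 atoms, so the parent hydride is hexane.
Number the chain so that the substituent locant set {3,3} is lower than {4,4} at the first point of difference.
That gives a chloro group at C-3; an iodo group at C-3.
Substituent prefixes are cited in alphabetical order (multiplying prefixes like di-/tri- are ignored for ordering).
Putting it together: 3-chloro-3-iodohexane.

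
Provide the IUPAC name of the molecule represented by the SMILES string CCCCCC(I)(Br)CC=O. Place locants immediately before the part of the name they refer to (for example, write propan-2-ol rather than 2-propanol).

The longest carbon chain that includes the –CHO group has 8 carbons, so the parent hydride is octane.
The highest-priority functional group is an aldehyde (terminal –CHO), so the name ends in -al.
Number the chain so that the aldehyde carbon is C-1 by definition.
With this numbering: a bromo group at C-3; an iodo group at C-3.
The substituents are ordered alphabetically, ignoring any di-/tri- multipliers.
Putting it together: 3-bromo-3-iodooctanal.

3-bromo-3-iodooctanal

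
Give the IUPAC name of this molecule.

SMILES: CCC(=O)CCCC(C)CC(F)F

9,9-difluoro-7-methylnonan-3-one

The longest chain bearing the carbonyl is 9 carbons long (nonane).
The highest-priority functional group is a ketone (C=O on an internal carbon), so the name ends in -one.
Number the chain so that numbering from this end puts the carbonyl group at C-3 rather than C-7.
This places the carbonyl at C-3; two fluoro groups at C-9; a methyl group at C-7.
Substituent prefixes are cited in alphabetical order (multiplying prefixes like di-/tri- are ignored for ordering).
Putting it together: 9,9-difluoro-7-methylnonan-3-one.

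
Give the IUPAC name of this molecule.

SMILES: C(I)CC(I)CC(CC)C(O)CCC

Counting along the main chain through the –OH group gives 9 carbons: the parent is nonane.
The highest-priority functional group is an alcohol (–OH), so the name ends in -ol.
Choose the numbering such that numbering from this end puts the hydroxyl group at C-4 rather than C-6.
This places the hydroxyl at C-4; an ethyl group at C-5; iodo groups at C-7 and C-9.
Prefixes are listed alphabetically: ethyl, iodo.
The name is 5-ethyl-7,9-diiodononan-4-ol.

5-ethyl-7,9-diiodononan-4-ol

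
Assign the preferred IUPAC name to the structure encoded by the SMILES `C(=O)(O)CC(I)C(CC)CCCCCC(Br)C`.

10-bromo-4-ethyl-3-iodoundecanoic acid

The longest carbon chain that includes the –COOH group has 11 carbons, so the parent hydride is undecane.
The highest-priority functional group is a carboxylic acid (terminal –COOH), so the name ends in -oic acid.
The numbering direction is chosen so that the carboxylic acid carbon is C-1 by definition.
That gives a bromo group at C-10; an ethyl group at C-4; an iodo group at C-3.
Substituent prefixes are cited in alphabetical order (multiplying prefixes like di-/tri- are ignored for ordering).
Putting it together: 10-bromo-4-ethyl-3-iodoundecanoic acid.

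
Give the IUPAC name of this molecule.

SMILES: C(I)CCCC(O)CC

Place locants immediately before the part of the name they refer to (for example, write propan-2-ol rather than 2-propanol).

7-iodoheptan-3-ol

The longest chain bearing the –OH group is 7 carbons long (heptane).
An alcohol (–OH) is the principal characteristic group, giving the suffix -ol.
Number the chain so that numbering from this end puts the hydroxyl group at C-3 rather than C-5.
With this numbering: the hydroxyl at C-3; an iodo group at C-7.
Putting it together: 7-iodoheptan-3-ol.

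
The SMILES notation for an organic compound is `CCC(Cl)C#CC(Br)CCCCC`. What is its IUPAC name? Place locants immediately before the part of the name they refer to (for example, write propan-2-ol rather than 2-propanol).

Counting along the main chain through the multiple bond gives 11 carbons: the parent is undecane.
A C≡C triple bond in the chain gives the infix -yne-.
The numbering direction is chosen so that numbering from this end puts the triple bond at C-4 rather than C-7.
This places the triple bond between C-4 and C-5; a bromo group at C-6; a chloro group at C-3.
Prefixes are listed alphabetically: bromo, chloro.
The name is 6-bromo-3-chloroundec-4-yne.

6-bromo-3-chloroundec-4-yne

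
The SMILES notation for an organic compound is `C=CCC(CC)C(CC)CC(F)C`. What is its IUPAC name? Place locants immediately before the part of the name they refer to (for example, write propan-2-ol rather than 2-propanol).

The longest carbon chain that includes the multiple bond has 8 carbons, so the parent hydride is octane.
The chain contains a C=C double bond, so the unsaturation ending is -ene.
Number the chain so that numbering from this end puts the double bond at C-1 rather than C-7.
This places the double bond between C-1 and C-2; ethyl groups at C-4 and C-5; a fluoro group at C-7.
Prefixes are listed alphabetically: ethyl, fluoro.
Putting it together: 4,5-diethyl-7-fluorooct-1-ene.

4,5-diethyl-7-fluorooct-1-ene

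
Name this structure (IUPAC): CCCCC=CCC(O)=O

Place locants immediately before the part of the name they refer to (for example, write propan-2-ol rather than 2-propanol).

oct-3-enoic acid

Counting along the main chain through the –COOH group and the multiple bond gives 8 carbons: the parent is octane.
A carboxylic acid (terminal –COOH) is the principal characteristic group, giving the suffix -oic acid.
A C=C double bond in the chain gives the infix -ene-.
Number the chain so that the carboxylic acid carbon is C-1 by definition.
With this numbering: the double bond between C-3 and C-4.
Assembling the pieces gives oct-3-enoic acid.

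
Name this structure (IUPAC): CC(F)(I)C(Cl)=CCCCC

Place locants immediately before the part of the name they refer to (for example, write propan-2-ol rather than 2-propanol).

3-chloro-2-fluoro-2-iodooct-3-ene

Counting along the main chain through the multiple bond gives 8 carbons: the parent is octane.
A C=C double bond in the chain gives the infix -ene-.
Number the chain so that numbering from this end puts the double bond at C-3 rather than C-5.
With this numbering: the double bond between C-3 and C-4; a chloro group at C-3; a fluoro group at C-2; an iodo group at C-2.
Substituent prefixes are cited in alphabetical order (multiplying prefixes like di-/tri- are ignored for ordering).
Assembling the pieces gives 3-chloro-2-fluoro-2-iodooct-3-ene.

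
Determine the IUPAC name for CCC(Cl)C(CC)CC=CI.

The longest chain bearing the multiple bond is 7 carbons long (heptane).
There is one C=C double bond, indicated by the ending -ene.
Choose the numbering such that numbering from this end puts the double bond at C-1 rather than C-6.
With this numbering: the double bond between C-1 and C-2; a chloro group at C-5; an ethyl group at C-4; an iodo group at C-1.
The substituents are ordered alphabetically, ignoring any di-/tri- multipliers.
The name is 5-chloro-4-ethyl-1-iodohept-1-ene.

5-chloro-4-ethyl-1-iodohept-1-ene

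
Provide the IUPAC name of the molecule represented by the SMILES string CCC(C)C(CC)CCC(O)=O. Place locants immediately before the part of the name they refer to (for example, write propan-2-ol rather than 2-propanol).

The longest chain bearing the –COOH group is 7 carbons long (heptane).
A carboxylic acid (terminal –COOH) is the principal characteristic group, giving the suffix -oic acid.
The numbering direction is chosen so that the carboxylic acid carbon is C-1 by definition.
With this numbering: an ethyl group at C-4; a methyl group at C-5.
Prefixes are listed alphabetically: ethyl, methyl.
Putting it together: 4-ethyl-5-methylheptanoic acid.

4-ethyl-5-methylheptanoic acid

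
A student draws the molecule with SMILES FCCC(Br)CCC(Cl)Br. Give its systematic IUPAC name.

1,4-dibromo-1-chloro-6-fluorohexane

The parent chain contains 6 carbons (hexane).
Choose the numbering such that the substituent locant set {1,1,4,6} is lower than {1,3,6,6} at the first point of difference.
This places bromo groups at C-1 and C-4; a chloro group at C-1; a fluoro group at C-6.
Substituent prefixes are cited in alphabetical order (multiplying prefixes like di-/tri- are ignored for ordering).
Putting it together: 1,4-dibromo-1-chloro-6-fluorohexane.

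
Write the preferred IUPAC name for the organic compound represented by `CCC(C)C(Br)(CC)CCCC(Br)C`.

2,6-dibromo-6-ethyl-7-methylnonane

The longest carbon chain is 9 atoms: the parent is nonane.
Number the chain so that the substituent locant set {2,6,6,7} is lower than {3,4,4,8} at the first point of difference.
With this numbering: bromo groups at C-2 and C-6; an ethyl group at C-6; a methyl group at C-7.
Prefixes are listed alphabetically: bromo, ethyl, methyl.
Putting it together: 2,6-dibromo-6-ethyl-7-methylnonane.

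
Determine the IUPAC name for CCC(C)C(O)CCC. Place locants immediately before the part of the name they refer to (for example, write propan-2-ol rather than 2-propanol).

3-methylheptan-4-ol

Counting along the main chain through the –OH group gives 7 carbons: the parent is heptane.
The principal characteristic group is an alcohol (–OH), named with the suffix -ol.
The numbering direction is chosen so that the substituent locant set {3} is lower than {5} at the first point of difference.
This places the hydroxyl at C-4; a methyl group at C-3.
Assembling the pieces gives 3-methylheptan-4-ol.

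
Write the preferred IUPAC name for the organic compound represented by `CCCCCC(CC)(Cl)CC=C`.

The longest carbon chain that includes the multiple bond has 9 carbons, so the parent hydride is nonane.
The chain contains a C=C double bond, so the unsaturation ending is -ene.
The numbering direction is chosen so that numbering from this end puts the double bond at C-1 rather than C-8.
That gives the double bond between C-1 and C-2; a chloro group at C-4; an ethyl group at C-4.
The substituents are ordered alphabetically, ignoring any di-/tri- multipliers.
The name is 4-chloro-4-ethylnon-1-ene.

4-chloro-4-ethylnon-1-ene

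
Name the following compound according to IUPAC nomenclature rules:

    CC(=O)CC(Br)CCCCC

4-bromononan-2-one

Counting along the main chain through the carbonyl gives 9 carbons: the parent is nonane.
The principal characteristic group is a ketone (C=O on an internal carbon), named with the suffix -one.
Choose the numbering such that numbering from this end puts the carbonyl group at C-2 rather than C-8.
With this numbering: the carbonyl at C-2; a bromo group at C-4.
The name is 4-bromononan-2-one.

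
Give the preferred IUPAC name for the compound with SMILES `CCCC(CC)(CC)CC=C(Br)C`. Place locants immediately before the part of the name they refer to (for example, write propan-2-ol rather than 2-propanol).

2-bromo-5,5-diethyloct-2-ene

Counting along the main chain through the multiple bond gives 8 carbons: the parent is octane.
A C=C double bond in the chain gives the infix -ene-.
The numbering direction is chosen so that numbering from this end puts the double bond at C-2 rather than C-6.
This places the double bond between C-2 and C-3; a bromo group at C-2; two ethyl groups at C-5.
The substituents are ordered alphabetically, ignoring any di-/tri- multipliers.
Assembling the pieces gives 2-bromo-5,5-diethyloct-2-ene.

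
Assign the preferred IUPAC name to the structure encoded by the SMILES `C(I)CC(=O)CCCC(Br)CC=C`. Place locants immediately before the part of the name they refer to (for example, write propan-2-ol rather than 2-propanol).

The longest carbon chain that includes the carbonyl and the multiple bond has 10 carbons, so the parent hydride is decane.
The highest-priority functional group is a ketone (C=O on an internal carbon), so the name ends in -one.
A C=C double bond in the chain gives the infix -ene-.
The numbering direction is chosen so that numbering from this end puts the carbonyl group at C-3 rather than C-8.
This places the carbonyl at C-3; the double bond between C-9 and C-10; a bromo group at C-7; an iodo group at C-1.
Substituent prefixes are cited in alphabetical order (multiplying prefixes like di-/tri- are ignored for ordering).
The name is 7-bromo-1-iododec-9-en-3-one.

7-bromo-1-iododec-9-en-3-one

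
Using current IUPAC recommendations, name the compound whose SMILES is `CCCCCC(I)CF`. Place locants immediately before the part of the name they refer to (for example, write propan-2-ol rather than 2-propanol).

The longest continuous carbon chain has 7 atoms, so the parent hydride is heptane.
Number the chain so that the substituent locant set {1,2} is lower than {6,7} at the first point of difference.
That gives a fluoro group at C-1; an iodo group at C-2.
Substituent prefixes are cited in alphabetical order (multiplying prefixes like di-/tri- are ignored for ordering).
Assembling the pieces gives 1-fluoro-2-iodoheptane.

1-fluoro-2-iodoheptane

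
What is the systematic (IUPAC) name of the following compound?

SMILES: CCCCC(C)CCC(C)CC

3,6-dimethyldecane

The longest continuous carbon chain has 10 atoms, so the parent hydride is decane.
Choose the numbering such that the substituent locant set {3,6} is lower than {5,8} at the first point of difference.
That gives methyl groups at C-3 and C-6.
The name is 3,6-dimethyldecane.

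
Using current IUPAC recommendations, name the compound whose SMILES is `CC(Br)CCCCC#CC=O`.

8-bromonon-2-ynal

The longest chain bearing the –CHO group and the multiple bond is 9 carbons long (nonane).
An aldehyde (terminal –CHO) is the principal characteristic group, giving the suffix -al.
There is one C≡C triple bond, indicated by the ending -yne.
The numbering direction is chosen so that the aldehyde carbon is C-1 by definition.
That gives the triple bond between C-2 and C-3; a bromo group at C-8.
Putting it together: 8-bromonon-2-ynal.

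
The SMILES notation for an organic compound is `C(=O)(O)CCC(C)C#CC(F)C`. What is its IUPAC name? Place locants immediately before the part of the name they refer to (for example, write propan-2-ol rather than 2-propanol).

The longest carbon chain that includes the –COOH group and the multiple bond has 8 carbons, so the parent hydride is octane.
A carboxylic acid (terminal –COOH) is the principal characteristic group, giving the suffix -oic acid.
There is one C≡C triple bond, indicated by the ending -yne.
Number the chain so that the carboxylic acid carbon is C-1 by definition.
This places the triple bond between C-5 and C-6; a fluoro group at C-7; a methyl group at C-4.
The substituents are ordered alphabetically, ignoring any di-/tri- multipliers.
Assembling the pieces gives 7-fluoro-4-methyloct-5-ynoic acid.

7-fluoro-4-methyloct-5-ynoic acid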